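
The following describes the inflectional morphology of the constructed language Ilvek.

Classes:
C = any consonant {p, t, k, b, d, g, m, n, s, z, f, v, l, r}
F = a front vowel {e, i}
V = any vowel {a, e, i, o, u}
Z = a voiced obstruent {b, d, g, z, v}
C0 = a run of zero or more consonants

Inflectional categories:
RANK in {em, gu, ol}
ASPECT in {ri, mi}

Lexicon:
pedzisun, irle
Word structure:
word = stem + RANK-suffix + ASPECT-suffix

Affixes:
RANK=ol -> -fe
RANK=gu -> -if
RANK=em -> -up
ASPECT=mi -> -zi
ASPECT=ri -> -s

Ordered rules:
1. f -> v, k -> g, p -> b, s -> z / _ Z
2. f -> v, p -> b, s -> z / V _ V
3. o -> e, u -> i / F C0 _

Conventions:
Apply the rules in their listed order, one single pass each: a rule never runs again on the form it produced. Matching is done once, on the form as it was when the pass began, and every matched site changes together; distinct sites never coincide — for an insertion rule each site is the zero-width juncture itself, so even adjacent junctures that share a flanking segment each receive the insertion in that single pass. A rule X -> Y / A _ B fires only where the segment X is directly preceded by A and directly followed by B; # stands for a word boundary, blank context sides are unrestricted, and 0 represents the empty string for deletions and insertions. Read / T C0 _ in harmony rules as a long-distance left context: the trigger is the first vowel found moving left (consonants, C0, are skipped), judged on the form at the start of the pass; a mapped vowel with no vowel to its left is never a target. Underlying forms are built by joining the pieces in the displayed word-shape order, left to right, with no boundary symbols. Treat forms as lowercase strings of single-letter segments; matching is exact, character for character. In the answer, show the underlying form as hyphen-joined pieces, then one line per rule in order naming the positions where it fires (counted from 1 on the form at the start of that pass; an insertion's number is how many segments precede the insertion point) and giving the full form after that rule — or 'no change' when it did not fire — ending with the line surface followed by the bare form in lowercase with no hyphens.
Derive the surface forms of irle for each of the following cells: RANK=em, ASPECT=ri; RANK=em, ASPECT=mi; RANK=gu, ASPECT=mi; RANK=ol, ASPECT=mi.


cell RANK=em, ASPECT=ri:
underlying: irle-up-s
1. f -> v, k -> g, p -> b, s -> z / _ Z: no change
2. f -> v, p -> b, s -> z / V _ V: no change
3. o -> e, u -> i / F C0 _: fires at position(s) 5: irleips
surface: irleips

cell RANK=em, ASPECT=mi:
underlying: irle-up-zi
1. f -> v, k -> g, p -> b, s -> z / _ Z: fires at position(s) 6: irleubzi
2. f -> v, p -> b, s -> z / V _ V: no change
3. o -> e, u -> i / F C0 _: fires at position(s) 5: irleibzi
surface: irleibzi

cell RANK=gu, ASPECT=mi:
underlying: irle-if-zi
1. f -> v, k -> g, p -> b, s -> z / _ Z: fires at position(s) 6: irleivzi
2. f -> v, p -> b, s -> z / V _ V: no change
3. o -> e, u -> i / F C0 _: no change
surface: irleivzi

cell RANK=ol, ASPECT=mi:
underlying: irle-fe-zi
1. f -> v, k -> g, p -> b, s -> z / _ Z: no change
2. f -> v, p -> b, s -> z / V _ V: fires at position(s) 5: irlevezi
3. o -> e, u -> i / F C0 _: no change
surface: irlevezi


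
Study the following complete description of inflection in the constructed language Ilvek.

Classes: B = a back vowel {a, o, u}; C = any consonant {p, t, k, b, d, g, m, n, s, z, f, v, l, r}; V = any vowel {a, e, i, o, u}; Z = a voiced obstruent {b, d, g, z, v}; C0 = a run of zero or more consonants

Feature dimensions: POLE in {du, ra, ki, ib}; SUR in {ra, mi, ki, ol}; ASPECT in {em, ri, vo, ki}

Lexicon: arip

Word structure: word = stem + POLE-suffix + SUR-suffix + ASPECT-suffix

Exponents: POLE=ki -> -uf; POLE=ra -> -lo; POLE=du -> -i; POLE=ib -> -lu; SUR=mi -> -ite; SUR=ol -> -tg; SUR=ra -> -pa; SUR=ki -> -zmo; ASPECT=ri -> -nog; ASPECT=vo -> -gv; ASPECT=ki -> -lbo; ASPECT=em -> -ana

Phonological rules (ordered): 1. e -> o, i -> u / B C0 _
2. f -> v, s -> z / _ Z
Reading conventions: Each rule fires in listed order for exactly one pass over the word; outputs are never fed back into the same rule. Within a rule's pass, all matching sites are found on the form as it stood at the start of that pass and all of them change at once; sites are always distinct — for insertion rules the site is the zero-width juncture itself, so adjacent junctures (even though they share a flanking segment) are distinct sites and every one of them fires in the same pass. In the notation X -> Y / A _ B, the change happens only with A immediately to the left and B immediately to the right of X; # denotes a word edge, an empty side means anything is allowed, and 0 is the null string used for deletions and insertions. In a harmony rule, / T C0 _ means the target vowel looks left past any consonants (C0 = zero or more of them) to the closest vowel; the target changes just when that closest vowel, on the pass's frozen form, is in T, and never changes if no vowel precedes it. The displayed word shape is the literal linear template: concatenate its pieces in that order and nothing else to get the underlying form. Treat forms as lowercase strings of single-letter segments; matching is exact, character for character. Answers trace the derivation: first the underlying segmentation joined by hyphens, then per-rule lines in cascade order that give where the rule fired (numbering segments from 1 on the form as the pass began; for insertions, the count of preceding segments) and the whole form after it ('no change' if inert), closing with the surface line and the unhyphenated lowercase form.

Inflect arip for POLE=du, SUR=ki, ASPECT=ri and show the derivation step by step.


underlying: arip-i-zmo-nog
1. e -> o, i -> u / B C0 _: fires at position(s) 3: arupizmonog
2. f -> v, s -> z / _ Z: no change
surface: arupizmonog


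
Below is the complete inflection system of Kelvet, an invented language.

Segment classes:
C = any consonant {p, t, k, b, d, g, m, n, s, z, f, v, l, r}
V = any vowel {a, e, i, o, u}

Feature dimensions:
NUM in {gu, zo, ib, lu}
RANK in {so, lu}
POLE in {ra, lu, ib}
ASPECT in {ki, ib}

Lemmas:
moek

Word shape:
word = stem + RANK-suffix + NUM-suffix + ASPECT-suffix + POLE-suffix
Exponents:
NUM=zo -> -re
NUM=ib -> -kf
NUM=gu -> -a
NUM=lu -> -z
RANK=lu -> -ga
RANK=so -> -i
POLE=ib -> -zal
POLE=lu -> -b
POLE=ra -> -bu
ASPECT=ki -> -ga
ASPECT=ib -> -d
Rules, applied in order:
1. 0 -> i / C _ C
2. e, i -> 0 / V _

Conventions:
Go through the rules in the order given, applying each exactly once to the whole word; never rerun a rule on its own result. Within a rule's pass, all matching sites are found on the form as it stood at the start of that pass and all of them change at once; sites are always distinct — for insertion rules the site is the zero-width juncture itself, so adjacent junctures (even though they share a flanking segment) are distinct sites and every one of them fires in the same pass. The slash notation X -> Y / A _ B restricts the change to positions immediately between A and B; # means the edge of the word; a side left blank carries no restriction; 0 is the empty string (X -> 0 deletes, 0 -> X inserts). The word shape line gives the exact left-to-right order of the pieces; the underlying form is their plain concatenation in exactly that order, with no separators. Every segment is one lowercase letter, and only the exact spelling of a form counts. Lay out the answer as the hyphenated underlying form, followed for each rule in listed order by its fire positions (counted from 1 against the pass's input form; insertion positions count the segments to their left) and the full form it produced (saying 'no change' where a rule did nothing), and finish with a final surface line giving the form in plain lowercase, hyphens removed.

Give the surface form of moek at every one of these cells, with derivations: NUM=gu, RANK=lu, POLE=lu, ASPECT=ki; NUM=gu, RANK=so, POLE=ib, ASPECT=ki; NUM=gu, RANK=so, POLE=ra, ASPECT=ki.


cell NUM=gu, RANK=lu, POLE=lu, ASPECT=ki:
underlying: moek-ga-a-ga-b
1. 0 -> i / C _ C: inserts after position(s) 4: moekigaagab
2. e, i -> 0 / V _: fires at position(s) 3: mokigaagab
surface: mokigaagab

cell NUM=gu, RANK=so, POLE=ib, ASPECT=ki:
underlying: moek-i-a-ga-zal
1. 0 -> i / C _ C: no change
2. e, i -> 0 / V _: fires at position(s) 3: mokiagazal
surface: mokiagazal

cell NUM=gu, RANK=so, POLE=ra, ASPECT=ki:
underlying: moek-i-a-ga-bu
1. 0 -> i / C _ C: no change
2. e, i -> 0 / V _: fires at position(s) 3: mokiagabu
surface: mokiagabu


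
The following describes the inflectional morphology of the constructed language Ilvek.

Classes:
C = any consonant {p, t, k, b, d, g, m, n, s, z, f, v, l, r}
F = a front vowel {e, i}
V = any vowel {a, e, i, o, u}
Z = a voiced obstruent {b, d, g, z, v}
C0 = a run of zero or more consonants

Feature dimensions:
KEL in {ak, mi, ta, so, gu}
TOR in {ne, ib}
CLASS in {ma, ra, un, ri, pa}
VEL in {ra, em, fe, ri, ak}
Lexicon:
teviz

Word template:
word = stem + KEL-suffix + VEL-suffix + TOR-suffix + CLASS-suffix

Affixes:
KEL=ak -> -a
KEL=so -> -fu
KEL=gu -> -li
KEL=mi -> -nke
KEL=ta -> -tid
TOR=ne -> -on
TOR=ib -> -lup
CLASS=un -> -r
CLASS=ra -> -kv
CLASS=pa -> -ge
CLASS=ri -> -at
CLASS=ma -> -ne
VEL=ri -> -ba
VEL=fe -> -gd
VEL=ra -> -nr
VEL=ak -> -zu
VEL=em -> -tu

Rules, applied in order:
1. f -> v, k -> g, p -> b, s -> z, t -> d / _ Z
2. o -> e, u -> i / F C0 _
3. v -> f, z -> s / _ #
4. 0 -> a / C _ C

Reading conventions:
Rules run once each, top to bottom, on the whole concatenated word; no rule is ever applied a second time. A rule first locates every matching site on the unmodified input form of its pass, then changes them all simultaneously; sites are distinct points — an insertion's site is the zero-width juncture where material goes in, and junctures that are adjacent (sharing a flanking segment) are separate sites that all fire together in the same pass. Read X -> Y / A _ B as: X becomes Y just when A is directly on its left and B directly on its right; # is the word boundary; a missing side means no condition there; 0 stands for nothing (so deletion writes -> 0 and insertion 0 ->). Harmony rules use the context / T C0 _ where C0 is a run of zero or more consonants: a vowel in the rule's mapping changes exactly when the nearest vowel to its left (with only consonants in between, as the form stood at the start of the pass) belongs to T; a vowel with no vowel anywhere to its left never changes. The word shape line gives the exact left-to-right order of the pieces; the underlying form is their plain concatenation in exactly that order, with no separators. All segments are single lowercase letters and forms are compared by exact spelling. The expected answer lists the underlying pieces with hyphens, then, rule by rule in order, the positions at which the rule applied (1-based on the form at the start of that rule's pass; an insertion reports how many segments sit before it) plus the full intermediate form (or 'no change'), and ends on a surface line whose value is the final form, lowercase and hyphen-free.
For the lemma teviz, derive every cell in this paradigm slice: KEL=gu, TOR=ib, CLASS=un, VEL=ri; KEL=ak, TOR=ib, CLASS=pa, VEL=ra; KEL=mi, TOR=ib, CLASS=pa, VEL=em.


cell KEL=gu, TOR=ib, CLASS=un, VEL=ri:
underlying: teviz-li-ba-lup-r
1. f -> v, k -> g, p -> b, s -> z, t -> d / _ Z: no change
2. o -> e, u -> i / F C0 _: no change
3. v -> f, z -> s / _ #: no change
4. 0 -> a / C _ C: inserts after position(s) 5, 12: tevizalibalupar
surface: tevizalibalupar

cell KEL=ak, TOR=ib, CLASS=pa, VEL=ra:
underlying: teviz-a-nr-lup-ge
1. f -> v, k -> g, p -> b, s -> z, t -> d / _ Z: fires at position(s) 11: tevizanrlubge
2. o -> e, u -> i / F C0 _: no change
3. v -> f, z -> s / _ #: no change
4. 0 -> a / C _ C: inserts after position(s) 7, 8, 11: tevizanaralubage
surface: tevizanaralubage

cell KEL=mi, TOR=ib, CLASS=pa, VEL=em:
underlying: teviz-nke-tu-lup-ge
1. f -> v, k -> g, p -> b, s -> z, t -> d / _ Z: fires at position(s) 13: teviznketulubge
2. o -> e, u -> i / F C0 _: fires at position(s) 10: teviznketilubge
3. v -> f, z -> s / _ #: no change
4. 0 -> a / C _ C: inserts after position(s) 5, 6, 13: tevizanaketilubage
surface: tevizanaketilubage


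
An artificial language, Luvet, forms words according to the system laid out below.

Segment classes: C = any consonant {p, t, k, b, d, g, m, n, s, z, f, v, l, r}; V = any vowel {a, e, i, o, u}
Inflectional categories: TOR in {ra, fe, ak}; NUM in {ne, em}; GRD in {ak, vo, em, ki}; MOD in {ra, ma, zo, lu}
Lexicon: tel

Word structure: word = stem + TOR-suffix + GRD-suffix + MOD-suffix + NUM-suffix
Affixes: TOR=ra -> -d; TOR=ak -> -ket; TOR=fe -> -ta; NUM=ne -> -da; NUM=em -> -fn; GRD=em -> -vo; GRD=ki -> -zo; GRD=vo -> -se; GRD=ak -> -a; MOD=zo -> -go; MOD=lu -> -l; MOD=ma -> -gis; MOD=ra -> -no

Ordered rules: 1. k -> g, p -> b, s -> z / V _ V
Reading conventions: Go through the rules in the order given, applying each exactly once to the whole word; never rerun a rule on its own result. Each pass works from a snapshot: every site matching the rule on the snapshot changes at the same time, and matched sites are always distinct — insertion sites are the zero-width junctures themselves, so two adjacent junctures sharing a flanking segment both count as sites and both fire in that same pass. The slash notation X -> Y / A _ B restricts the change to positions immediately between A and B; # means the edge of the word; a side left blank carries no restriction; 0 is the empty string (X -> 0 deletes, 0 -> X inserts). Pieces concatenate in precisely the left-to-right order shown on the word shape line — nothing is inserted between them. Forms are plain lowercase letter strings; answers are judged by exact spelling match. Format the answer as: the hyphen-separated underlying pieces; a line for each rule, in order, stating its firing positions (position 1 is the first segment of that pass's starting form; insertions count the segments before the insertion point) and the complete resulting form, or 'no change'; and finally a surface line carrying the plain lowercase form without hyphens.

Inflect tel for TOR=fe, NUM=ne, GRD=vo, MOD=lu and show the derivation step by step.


underlying: tel-ta-se-l-da
1. k -> g, p -> b, s -> z / V _ V: fires at position(s) 6: teltazelda
surface: teltazelda


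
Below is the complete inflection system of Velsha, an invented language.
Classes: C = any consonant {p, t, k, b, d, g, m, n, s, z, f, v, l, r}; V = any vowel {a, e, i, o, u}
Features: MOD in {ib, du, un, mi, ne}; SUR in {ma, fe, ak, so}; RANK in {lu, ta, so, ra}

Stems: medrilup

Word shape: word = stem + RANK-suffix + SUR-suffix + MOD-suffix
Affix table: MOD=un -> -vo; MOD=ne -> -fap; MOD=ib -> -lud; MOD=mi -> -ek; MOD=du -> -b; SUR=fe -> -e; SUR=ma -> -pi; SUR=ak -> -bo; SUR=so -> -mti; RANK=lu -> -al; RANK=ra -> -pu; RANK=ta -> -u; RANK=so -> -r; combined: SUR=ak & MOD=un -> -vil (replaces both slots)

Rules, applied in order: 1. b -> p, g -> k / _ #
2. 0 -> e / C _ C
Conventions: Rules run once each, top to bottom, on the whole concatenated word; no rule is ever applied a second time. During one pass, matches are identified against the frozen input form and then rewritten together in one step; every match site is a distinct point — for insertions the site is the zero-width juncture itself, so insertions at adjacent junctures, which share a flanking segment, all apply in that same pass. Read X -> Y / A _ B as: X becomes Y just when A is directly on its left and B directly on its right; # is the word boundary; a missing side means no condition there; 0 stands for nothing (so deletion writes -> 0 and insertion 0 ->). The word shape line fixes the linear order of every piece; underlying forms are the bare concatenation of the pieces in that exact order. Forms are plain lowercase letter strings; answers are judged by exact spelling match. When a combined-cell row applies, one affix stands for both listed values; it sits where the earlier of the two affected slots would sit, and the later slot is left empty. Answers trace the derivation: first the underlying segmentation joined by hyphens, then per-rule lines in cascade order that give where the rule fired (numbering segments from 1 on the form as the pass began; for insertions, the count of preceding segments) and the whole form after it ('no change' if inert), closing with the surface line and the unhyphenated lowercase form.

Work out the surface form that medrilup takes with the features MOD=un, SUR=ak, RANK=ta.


underlying: medrilup-u-vil
1. b -> p, g -> k / _ #: no change
2. 0 -> e / C _ C: inserts after position(s) 3: mederilupuvil
surface: mederilupuvil


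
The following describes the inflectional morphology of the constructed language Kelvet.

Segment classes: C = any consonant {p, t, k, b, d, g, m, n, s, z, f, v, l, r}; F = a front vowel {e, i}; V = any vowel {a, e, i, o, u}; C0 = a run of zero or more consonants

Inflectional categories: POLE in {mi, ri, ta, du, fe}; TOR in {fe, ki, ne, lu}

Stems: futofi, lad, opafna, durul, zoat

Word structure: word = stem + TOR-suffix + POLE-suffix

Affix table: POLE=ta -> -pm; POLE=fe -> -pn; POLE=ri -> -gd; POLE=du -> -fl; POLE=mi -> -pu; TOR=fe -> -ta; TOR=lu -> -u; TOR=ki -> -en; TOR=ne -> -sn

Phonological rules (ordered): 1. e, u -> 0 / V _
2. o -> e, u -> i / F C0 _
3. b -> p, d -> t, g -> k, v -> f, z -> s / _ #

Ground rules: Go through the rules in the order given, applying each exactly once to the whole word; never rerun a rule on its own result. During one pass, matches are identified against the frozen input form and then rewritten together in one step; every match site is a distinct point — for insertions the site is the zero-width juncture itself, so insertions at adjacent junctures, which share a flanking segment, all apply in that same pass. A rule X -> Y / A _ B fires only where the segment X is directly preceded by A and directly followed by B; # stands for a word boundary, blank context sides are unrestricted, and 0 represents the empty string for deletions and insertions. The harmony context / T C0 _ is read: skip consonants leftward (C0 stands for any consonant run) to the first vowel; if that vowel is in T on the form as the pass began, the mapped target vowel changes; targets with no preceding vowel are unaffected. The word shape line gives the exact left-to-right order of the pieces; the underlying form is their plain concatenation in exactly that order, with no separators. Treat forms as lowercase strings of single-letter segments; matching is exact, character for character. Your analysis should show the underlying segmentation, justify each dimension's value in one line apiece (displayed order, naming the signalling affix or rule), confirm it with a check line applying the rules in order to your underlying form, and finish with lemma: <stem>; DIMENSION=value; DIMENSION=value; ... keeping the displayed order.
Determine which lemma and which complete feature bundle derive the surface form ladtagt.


underlying: lad-ta-gd
POLE=ri - signalled by the affix -gd
TOR=fe - signalled by the affix -ta
check: ladtagd -> ladtagd -> ladtagd -> ladtagt
lemma: lad; POLE=ri; TOR=fe


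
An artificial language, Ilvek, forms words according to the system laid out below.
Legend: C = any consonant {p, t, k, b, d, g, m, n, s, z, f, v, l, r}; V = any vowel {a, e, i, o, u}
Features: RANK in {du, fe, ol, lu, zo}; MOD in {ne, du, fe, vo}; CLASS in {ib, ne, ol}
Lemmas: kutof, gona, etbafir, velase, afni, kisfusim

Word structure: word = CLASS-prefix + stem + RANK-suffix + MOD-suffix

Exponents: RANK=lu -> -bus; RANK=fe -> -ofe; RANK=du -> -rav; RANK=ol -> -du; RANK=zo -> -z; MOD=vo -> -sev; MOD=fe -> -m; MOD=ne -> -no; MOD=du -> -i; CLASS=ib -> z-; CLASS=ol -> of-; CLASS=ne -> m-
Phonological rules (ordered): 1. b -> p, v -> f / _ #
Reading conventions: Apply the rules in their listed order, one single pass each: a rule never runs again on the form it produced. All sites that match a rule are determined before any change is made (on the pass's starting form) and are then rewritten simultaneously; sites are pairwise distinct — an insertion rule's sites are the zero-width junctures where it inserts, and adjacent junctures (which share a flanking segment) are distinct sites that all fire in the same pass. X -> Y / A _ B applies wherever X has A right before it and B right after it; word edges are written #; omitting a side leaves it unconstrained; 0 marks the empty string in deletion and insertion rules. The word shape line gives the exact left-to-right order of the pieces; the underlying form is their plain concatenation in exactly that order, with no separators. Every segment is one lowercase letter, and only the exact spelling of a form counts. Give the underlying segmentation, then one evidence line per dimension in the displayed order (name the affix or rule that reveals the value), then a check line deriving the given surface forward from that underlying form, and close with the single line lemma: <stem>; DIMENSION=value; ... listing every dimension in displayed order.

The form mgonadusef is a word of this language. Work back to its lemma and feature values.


underlying: m-gona-du-sev
RANK=ol - signalled by the affix -du
MOD=vo - signalled by the affix -sev
CLASS=ne - signalled by the affix m-
check: mgonadusev -> mgonadusef
lemma: gona; RANK=ol; MOD=vo; CLASS=ne


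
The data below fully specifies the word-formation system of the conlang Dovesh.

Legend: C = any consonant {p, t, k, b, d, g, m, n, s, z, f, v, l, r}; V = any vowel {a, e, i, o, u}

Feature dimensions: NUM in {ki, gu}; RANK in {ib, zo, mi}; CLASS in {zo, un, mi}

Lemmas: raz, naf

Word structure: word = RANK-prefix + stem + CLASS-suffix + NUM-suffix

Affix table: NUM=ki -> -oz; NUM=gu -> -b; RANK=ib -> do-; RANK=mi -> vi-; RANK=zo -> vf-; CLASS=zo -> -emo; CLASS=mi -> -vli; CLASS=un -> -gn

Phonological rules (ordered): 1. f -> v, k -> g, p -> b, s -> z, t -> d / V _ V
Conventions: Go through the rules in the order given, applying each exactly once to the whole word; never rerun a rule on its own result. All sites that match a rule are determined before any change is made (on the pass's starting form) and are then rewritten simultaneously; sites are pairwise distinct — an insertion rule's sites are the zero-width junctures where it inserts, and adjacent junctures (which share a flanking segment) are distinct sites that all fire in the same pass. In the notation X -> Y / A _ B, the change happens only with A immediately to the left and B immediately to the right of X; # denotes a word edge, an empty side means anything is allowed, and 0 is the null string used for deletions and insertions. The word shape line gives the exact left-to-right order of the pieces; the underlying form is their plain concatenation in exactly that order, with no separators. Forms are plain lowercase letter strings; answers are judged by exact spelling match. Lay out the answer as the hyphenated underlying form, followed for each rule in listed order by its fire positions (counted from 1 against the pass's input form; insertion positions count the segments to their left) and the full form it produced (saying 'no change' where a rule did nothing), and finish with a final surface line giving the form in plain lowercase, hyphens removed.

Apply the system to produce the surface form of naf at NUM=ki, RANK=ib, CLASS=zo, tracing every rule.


underlying: do-naf-emo-oz
1. f -> v, k -> g, p -> b, s -> z, t -> d / V _ V: fires at position(s) 5: donavemooz
surface: donavemooz


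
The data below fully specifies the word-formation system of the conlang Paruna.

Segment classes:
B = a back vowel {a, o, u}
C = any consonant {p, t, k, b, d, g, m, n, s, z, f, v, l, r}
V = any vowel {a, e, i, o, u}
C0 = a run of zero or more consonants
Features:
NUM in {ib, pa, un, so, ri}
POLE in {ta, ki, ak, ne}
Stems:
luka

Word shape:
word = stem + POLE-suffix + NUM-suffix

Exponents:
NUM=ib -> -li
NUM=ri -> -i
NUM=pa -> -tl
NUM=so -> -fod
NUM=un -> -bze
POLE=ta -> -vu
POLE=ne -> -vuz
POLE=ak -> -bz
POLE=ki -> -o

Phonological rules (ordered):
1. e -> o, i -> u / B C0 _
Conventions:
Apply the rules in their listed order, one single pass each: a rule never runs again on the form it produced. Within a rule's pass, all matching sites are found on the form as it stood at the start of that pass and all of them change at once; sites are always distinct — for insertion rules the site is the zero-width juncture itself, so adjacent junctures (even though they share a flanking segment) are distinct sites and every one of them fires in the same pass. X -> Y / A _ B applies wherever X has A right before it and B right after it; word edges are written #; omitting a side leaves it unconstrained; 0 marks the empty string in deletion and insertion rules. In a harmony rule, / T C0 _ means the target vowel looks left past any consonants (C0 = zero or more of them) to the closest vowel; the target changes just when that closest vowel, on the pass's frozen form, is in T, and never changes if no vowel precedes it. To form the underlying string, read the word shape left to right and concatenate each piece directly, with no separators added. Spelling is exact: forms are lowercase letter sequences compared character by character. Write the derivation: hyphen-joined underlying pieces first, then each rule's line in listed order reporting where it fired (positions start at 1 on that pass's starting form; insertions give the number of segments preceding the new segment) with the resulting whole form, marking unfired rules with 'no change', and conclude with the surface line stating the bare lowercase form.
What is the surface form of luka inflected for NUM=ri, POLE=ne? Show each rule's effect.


underlying: luka-vuz-i
1. e -> o, i -> u / B C0 _: fires at position(s) 8: lukavuzu
surface: lukavuzu


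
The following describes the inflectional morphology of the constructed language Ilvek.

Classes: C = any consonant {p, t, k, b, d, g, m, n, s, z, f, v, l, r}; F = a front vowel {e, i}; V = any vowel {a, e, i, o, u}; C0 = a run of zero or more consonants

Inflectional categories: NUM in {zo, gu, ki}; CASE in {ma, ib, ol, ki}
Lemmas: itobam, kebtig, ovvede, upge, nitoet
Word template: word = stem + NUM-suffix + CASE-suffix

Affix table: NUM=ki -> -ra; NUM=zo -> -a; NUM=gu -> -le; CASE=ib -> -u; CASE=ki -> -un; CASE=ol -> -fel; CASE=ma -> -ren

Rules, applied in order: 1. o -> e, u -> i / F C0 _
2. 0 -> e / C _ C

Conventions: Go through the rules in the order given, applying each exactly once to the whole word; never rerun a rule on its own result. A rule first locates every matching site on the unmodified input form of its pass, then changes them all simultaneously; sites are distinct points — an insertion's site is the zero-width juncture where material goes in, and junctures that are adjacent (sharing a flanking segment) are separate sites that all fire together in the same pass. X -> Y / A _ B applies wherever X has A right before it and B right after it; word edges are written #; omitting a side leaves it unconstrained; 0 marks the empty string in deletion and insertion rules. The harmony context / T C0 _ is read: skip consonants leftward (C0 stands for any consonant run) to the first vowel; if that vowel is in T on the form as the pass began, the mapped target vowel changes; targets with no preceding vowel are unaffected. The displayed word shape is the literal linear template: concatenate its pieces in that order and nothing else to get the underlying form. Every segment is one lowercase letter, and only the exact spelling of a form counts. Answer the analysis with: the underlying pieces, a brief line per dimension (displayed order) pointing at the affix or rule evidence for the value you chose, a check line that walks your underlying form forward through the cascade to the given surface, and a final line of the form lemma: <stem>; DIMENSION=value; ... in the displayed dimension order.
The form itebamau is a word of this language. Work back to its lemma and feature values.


underlying: itobam-a-u
NUM=zo - signalled by the affix -a
CASE=ib - signalled by the affix -u
check: itobamau -> itebamau -> itebamau
lemma: itobam; NUM=zo; CASE=ib


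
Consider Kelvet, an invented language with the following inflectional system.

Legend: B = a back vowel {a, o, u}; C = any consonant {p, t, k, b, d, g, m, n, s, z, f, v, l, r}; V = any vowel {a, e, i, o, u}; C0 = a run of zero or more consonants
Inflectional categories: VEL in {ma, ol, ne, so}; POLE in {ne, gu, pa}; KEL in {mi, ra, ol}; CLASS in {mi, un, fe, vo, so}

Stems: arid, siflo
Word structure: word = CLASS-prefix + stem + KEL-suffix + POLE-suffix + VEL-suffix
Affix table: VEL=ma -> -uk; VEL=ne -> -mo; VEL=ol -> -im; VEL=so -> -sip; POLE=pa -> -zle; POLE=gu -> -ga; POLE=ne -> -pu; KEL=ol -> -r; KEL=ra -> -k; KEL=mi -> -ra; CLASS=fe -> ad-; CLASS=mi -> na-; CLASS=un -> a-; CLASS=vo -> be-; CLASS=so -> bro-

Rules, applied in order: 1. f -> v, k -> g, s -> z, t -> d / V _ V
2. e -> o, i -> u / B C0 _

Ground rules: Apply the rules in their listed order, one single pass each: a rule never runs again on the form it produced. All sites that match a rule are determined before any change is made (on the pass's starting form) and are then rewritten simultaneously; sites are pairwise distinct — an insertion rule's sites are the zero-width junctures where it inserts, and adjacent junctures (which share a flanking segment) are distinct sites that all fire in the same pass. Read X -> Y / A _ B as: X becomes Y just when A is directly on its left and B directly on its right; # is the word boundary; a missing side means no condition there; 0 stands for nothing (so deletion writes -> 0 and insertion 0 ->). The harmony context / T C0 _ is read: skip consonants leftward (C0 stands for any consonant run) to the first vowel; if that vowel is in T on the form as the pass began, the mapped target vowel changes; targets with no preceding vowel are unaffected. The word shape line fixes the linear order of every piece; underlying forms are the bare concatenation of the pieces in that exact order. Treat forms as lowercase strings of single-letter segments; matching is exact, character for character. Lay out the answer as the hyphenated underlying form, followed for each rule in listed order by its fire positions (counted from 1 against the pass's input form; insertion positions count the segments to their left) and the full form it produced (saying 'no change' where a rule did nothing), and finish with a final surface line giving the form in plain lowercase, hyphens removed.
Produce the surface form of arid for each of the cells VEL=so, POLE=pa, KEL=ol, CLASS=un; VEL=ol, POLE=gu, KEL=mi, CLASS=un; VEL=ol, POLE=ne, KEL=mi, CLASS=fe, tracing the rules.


cell VEL=so, POLE=pa, KEL=ol, CLASS=un:
underlying: a-arid-r-zle-sip
1. f -> v, k -> g, s -> z, t -> d / V _ V: fires at position(s) 10: aaridrzlezip
2. e -> o, i -> u / B C0 _: fires at position(s) 4: aarudrzlezip
surface: aarudrzlezip

cell VEL=ol, POLE=gu, KEL=mi, CLASS=un:
underlying: a-arid-ra-ga-im
1. f -> v, k -> g, s -> z, t -> d / V _ V: no change
2. e -> o, i -> u / B C0 _: fires at position(s) 4, 10: aarudragaum
surface: aarudragaum

cell VEL=ol, POLE=ne, KEL=mi, CLASS=fe:
underlying: ad-arid-ra-pu-im
1. f -> v, k -> g, s -> z, t -> d / V _ V: no change
2. e -> o, i -> u / B C0 _: fires at position(s) 5, 11: adarudrapuum
surface: adarudrapuum


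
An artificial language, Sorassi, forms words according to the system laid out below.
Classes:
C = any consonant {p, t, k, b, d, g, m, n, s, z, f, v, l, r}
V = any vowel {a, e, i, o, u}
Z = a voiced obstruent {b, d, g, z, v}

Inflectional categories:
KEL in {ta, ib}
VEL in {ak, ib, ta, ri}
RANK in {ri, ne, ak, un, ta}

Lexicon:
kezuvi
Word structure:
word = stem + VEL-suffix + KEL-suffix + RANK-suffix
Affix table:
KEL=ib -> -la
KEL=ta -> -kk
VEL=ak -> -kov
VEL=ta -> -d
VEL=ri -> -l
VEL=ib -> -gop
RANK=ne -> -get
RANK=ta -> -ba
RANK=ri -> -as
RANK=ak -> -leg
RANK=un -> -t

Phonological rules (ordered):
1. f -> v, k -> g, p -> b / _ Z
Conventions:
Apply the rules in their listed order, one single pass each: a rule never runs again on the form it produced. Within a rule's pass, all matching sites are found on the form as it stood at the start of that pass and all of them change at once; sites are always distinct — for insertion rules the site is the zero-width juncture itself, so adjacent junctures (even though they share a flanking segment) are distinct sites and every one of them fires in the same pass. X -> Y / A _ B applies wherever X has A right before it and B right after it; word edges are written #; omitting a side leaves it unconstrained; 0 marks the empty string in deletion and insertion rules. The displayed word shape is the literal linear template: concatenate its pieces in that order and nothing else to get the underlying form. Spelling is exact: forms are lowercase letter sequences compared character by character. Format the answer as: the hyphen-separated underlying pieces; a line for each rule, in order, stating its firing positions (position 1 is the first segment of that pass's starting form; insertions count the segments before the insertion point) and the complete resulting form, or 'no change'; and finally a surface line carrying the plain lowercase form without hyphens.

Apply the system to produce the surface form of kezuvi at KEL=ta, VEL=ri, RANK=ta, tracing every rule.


underlying: kezuvi-l-kk-ba
1. f -> v, k -> g, p -> b / _ Z: fires at position(s) 9: kezuvilkgba
surface: kezuvilkgba


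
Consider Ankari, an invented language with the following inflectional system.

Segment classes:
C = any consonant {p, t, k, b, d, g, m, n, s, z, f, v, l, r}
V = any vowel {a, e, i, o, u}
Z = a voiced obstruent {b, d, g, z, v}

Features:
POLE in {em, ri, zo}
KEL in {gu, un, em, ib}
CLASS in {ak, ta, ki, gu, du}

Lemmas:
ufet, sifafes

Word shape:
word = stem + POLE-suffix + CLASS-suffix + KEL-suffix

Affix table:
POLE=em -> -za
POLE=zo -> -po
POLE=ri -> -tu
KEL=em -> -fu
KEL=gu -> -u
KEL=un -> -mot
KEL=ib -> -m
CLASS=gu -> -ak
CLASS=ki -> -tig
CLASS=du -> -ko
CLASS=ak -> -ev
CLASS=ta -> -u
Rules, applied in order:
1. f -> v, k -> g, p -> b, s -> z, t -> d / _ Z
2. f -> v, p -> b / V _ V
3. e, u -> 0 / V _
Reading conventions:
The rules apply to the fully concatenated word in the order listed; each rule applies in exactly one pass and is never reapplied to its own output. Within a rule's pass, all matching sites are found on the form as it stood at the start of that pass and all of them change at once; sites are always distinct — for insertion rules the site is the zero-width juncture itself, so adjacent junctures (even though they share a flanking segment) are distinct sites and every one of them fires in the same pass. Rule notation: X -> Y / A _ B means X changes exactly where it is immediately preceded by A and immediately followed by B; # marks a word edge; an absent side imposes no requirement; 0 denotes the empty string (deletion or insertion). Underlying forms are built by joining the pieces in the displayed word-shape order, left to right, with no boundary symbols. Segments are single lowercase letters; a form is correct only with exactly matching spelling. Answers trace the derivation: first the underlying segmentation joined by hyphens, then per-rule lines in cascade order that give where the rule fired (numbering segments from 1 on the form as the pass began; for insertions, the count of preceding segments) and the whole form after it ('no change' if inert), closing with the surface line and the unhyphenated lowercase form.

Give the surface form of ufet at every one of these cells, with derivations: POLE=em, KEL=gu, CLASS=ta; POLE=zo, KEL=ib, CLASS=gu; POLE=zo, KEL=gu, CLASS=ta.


cell POLE=em, KEL=gu, CLASS=ta:
underlying: ufet-za-u-u
1. f -> v, k -> g, p -> b, s -> z, t -> d / _ Z: fires at position(s) 4: ufedzauu
2. f -> v, p -> b / V _ V: fires at position(s) 2: uvedzauu
3. e, u -> 0 / V _: fires at position(s) 7, 8: uvedza
surface: uvedza

cell POLE=zo, KEL=ib, CLASS=gu:
underlying: ufet-po-ak-m
1. f -> v, k -> g, p -> b, s -> z, t -> d / _ Z: no change
2. f -> v, p -> b / V _ V: fires at position(s) 2: uvetpoakm
3. e, u -> 0 / V _: no change
surface: uvetpoakm

cell POLE=zo, KEL=gu, CLASS=ta:
underlying: ufet-po-u-u
1. f -> v, k -> g, p -> b, s -> z, t -> d / _ Z: no change
2. f -> v, p -> b / V _ V: fires at position(s) 2: uvetpouu
3. e, u -> 0 / V _: fires at position(s) 7, 8: uvetpo
surface: uvetpo


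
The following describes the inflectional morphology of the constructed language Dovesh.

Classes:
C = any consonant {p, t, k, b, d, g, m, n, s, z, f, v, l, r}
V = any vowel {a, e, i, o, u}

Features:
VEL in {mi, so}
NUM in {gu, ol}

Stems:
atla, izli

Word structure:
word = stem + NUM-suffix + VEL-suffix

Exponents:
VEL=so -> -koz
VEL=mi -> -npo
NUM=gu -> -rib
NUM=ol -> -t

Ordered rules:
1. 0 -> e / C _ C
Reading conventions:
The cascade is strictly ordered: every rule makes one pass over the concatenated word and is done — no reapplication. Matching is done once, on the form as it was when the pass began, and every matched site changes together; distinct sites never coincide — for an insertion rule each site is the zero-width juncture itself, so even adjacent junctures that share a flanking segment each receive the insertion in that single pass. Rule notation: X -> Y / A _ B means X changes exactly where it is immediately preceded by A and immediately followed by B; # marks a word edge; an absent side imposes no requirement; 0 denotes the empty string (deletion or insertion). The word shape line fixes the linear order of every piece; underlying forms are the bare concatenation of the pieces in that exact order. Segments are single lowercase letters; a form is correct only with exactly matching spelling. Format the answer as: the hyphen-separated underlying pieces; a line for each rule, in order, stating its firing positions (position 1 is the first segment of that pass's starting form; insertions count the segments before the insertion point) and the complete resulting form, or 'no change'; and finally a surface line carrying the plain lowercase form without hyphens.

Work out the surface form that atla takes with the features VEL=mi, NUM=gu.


underlying: atla-rib-npo
1. 0 -> e / C _ C: inserts after position(s) 2, 7, 8: atelaribenepo
surface: atelaribenepo


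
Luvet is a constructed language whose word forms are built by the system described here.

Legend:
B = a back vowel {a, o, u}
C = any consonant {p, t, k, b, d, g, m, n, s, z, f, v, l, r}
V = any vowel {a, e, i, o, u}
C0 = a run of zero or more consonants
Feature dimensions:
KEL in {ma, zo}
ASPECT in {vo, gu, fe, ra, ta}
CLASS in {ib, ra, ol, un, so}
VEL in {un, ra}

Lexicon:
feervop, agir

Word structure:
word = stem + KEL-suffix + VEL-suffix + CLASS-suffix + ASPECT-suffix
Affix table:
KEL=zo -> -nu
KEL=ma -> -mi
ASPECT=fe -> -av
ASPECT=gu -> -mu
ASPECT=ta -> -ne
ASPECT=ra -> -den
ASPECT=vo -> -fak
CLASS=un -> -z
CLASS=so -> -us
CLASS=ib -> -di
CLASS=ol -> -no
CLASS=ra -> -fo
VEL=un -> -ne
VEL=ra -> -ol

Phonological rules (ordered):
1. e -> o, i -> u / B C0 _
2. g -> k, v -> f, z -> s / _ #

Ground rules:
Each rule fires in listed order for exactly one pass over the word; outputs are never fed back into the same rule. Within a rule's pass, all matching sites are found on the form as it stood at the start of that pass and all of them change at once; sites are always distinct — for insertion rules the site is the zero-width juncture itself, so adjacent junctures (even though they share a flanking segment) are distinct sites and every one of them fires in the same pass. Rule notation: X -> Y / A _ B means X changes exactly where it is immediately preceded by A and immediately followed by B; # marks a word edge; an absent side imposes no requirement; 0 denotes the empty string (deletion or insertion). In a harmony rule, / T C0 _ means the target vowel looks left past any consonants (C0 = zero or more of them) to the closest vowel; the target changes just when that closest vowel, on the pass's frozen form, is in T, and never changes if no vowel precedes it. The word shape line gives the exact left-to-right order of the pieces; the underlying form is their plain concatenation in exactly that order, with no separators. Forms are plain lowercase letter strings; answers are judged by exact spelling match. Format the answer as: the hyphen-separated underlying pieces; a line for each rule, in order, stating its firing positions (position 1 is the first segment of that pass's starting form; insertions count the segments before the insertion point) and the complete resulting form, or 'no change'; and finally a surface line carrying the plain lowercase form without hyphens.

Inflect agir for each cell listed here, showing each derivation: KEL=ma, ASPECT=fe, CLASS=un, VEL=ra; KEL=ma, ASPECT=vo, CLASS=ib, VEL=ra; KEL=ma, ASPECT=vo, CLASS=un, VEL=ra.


cell KEL=ma, ASPECT=fe, CLASS=un, VEL=ra:
underlying: agir-mi-ol-z-av
1. e -> o, i -> u / B C0 _: fires at position(s) 3: agurmiolzav
2. g -> k, v -> f, z -> s / _ #: fires at position(s) 11: agurmiolzaf
surface: agurmiolzaf

cell KEL=ma, ASPECT=vo, CLASS=ib, VEL=ra:
underlying: agir-mi-ol-di-fak
1. e -> o, i -> u / B C0 _: fires at position(s) 3, 10: agurmioldufak
2. g -> k, v -> f, z -> s / _ #: no change
surface: agurmioldufak

cell KEL=ma, ASPECT=vo, CLASS=un, VEL=ra:
underlying: agir-mi-ol-z-fak
1. e -> o, i -> u / B C0 _: fires at position(s) 3: agurmiolzfak
2. g -> k, v -> f, z -> s / _ #: no change
surface: agurmiolzfak
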